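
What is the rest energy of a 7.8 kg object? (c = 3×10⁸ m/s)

c² = (3×10⁸)² = 9.000×10¹⁶ m²/s²
E₀ = mc² = 7.8 × 9.000×10¹⁶ = 7.020×10¹⁷ J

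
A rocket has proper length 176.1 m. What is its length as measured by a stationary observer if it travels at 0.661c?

Proper length L₀ = 176.1 m
γ = 1/√(1 - 0.661²) = 1.333
L = L₀/γ = 176.1/1.333 = 132.1 m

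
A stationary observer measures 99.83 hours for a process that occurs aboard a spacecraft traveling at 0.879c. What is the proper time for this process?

Dilated time Δt = 99.83 hours
γ = 1/√(1 - 0.879²) = 2.0972
Δt₀ = Δt/γ = 99.83/2.0972 = 47.60 hours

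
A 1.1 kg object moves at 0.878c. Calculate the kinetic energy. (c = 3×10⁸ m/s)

γ = 1/√(1 - 0.878²) = 2.089
γ - 1 = 1.089
KE = (γ-1)mc² = 1.089 × 1.1 × (3×10⁸)² = 1.078×10¹⁷ J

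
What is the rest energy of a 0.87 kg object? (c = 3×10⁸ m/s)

c² = (3×10⁸)² = 9.000×10¹⁶ m²/s²
E₀ = mc² = 0.87 × 9.000×10¹⁶ = 7.830×10¹⁶ J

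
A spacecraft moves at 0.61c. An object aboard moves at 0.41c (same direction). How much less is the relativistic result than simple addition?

Classical: u' + v = 0.41 + 0.61 = 1.02c
Relativistic: u = (0.41 + 0.61)/(1 + 0.2501) = 1.02/1.2501 = 0.8159c
Difference: 1.02 - 0.8159 = 0.2041c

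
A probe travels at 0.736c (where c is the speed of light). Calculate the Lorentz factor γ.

v/c = 0.736, so (v/c)² = 0.541696
1 - (v/c)² = 0.458304
γ = 1/√(0.458304) = 1.477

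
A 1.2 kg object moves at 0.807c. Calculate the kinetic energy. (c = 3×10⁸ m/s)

γ = 1/√(1 - 0.807²) = 1.6933
γ - 1 = 0.6933
KE = (γ-1)mc² = 0.6933 × 1.2 × (3×10⁸)² = 7.488×10¹⁶ J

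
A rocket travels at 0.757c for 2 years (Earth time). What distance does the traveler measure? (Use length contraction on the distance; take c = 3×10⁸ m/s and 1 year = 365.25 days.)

Earth distance: d = v × t = 0.757c × 2 yr = 1.433×10¹⁶ m
γ = 1.530
d' = d/γ = 1.433×10¹⁶/1.530 = 9.366×10¹⁵ m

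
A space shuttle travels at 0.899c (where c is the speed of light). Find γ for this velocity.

v/c = 0.899, so (v/c)² = 0.808201
1 - (v/c)² = 0.191799
γ = 1/√(0.191799) = 2.283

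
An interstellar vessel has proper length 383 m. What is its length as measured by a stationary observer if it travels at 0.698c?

Proper length L₀ = 383 m
γ = 1/√(1 - 0.698²) = 1.3965
L = L₀/γ = 383/1.3965 = 274.3 m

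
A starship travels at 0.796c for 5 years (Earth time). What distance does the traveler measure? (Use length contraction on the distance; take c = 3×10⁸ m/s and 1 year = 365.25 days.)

Earth distance: d = v × t = 0.796c × 5 yr = 3.768×10¹⁶ m
γ = 1.652
d' = d/γ = 3.768×10¹⁶/1.652 = 2.281×10¹⁶ m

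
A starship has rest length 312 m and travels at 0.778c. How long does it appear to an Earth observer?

Proper length L₀ = 312 m
γ = 1/√(1 - 0.778²) = 1.592
L = L₀/γ = 312/1.592 = 196.0 m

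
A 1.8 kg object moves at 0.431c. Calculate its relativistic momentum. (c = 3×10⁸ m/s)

γ = 1/√(1 - 0.431²) = 1.108
v = 0.431 × 3×10⁸ = 1.293×10⁸ m/s
p = γmv = 1.108 × 1.8 × 1.293×10⁸ = 2.579×10⁸ kg·m/s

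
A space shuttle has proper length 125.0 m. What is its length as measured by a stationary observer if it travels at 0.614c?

Proper length L₀ = 125.0 m
γ = 1/√(1 - 0.614²) = 1.267
L = L₀/γ = 125.0/1.267 = 98.66 m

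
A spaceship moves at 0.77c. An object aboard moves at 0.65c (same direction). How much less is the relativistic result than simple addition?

Classical: u' + v = 0.65 + 0.77 = 1.42c
Relativistic: u = (0.65 + 0.77)/(1 + 0.5005) = 1.42/1.5005 = 0.9464c
Difference: 1.42 - 0.9464 = 0.4736c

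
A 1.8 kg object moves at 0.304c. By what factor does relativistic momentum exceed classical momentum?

p_rel = γmv, p_class = mv
Ratio = γ = 1/√(1 - 0.304²) = 1.050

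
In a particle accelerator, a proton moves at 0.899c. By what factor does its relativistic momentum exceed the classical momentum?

p_rel = γmv, p_class = mv
Ratio = γ = 1/√(1 - 0.899²)
= 1/√(0.191799) = 2.283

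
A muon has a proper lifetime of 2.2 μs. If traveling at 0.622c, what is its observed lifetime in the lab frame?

Proper lifetime τ₀ = 2.2 μs
γ = 1/√(1 - 0.622²) = 1.2771
τ = γτ₀ = 1.2771 × 2.2 μs = 2.810 μs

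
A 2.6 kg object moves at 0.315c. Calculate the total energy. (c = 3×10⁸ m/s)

γ = 1/√(1 - 0.315²) = 1.054
mc² = 2.6 × (3×10⁸)² = 2.340×10¹⁷ J
E = γmc² = 1.054 × 2.340×10¹⁷ = 2.466×10¹⁷ J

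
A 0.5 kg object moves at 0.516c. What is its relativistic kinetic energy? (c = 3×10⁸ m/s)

γ = 1/√(1 - 0.516²) = 1.16742
γ - 1 = 0.16742
KE = (γ-1)mc² = 0.16742 × 0.5 × (3×10⁸)² = 7.534×10¹⁵ J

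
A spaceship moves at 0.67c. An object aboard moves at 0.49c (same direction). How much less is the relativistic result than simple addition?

Classical: u' + v = 0.49 + 0.67 = 1.16c
Relativistic: u = (0.49 + 0.67)/(1 + 0.3283) = 1.16/1.3283 = 0.8733c
Difference: 1.16 - 0.8733 = 0.2867c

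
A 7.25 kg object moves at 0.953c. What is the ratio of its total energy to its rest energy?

E = γmc², E₀ = mc²
E/E₀ = γ = 1/√(1 - 0.953²) = 3.301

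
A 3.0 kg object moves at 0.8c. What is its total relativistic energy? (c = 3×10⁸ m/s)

γ = 1/√(1 - 0.8²) = 1.6667
mc² = 3.0 × (3×10⁸)² = 2.700×10¹⁷ J
E = γmc² = 1.6667 × 2.700×10¹⁷ = 4.500×10¹⁷ J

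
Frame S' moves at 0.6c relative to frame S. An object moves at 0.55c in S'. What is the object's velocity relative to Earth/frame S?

u = (u' + v)/(1 + u'v/c²)
Numerator: 0.55 + 0.6 = 1.15
Denominator: 1 + 0.33 = 1.33
u = 1.15/1.33 = 0.8647c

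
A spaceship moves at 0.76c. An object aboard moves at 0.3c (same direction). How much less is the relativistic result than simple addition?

Classical: u' + v = 0.3 + 0.76 = 1.06c
Relativistic: u = (0.3 + 0.76)/(1 + 0.228) = 1.06/1.228 = 0.8632c
Difference: 1.06 - 0.8632 = 0.1968c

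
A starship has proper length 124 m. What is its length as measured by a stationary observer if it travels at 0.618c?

Proper length L₀ = 124 m
γ = 1/√(1 - 0.618²) = 1.27198
L = L₀/γ = 124/1.27198 = 97.49 m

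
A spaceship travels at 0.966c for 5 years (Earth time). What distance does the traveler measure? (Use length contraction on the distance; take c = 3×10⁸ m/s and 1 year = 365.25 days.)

Earth distance: d = v × t = 0.966c × 5 yr = 4.573×10¹⁶ m
γ = 3.868
d' = d/γ = 4.573×10¹⁶/3.868 = 1.182×10¹⁶ m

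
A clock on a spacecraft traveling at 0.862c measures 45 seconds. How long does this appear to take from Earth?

Proper time Δt₀ = 45 seconds
γ = 1/√(1 - 0.862²) = 1.9727
Δt = γΔt₀ = 1.9727 × 45 = 88.77 seconds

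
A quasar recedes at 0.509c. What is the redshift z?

β = 0.509
(1+β)/(1-β) = 1.509/0.491 = 3.0733
√(3.0733) = 1.7531
z = 1.7531 - 1 = 0.7531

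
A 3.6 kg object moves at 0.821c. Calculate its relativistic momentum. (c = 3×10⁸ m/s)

γ = 1/√(1 - 0.821²) = 1.752
v = 0.821 × 3×10⁸ = 2.463×10⁸ m/s
p = γmv = 1.752 × 3.6 × 2.463×10⁸ = 1.553×10⁹ kg·m/s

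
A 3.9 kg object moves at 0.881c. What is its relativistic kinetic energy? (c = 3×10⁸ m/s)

γ = 1/√(1 - 0.881²) = 2.1136
γ - 1 = 1.1136
KE = (γ-1)mc² = 1.1136 × 3.9 × (3×10⁸)² = 3.909×10¹⁷ J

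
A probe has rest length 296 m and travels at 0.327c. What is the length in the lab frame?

Proper length L₀ = 296 m
γ = 1/√(1 - 0.327²) = 1.0582
L = L₀/γ = 296/1.0582 = 279.7 m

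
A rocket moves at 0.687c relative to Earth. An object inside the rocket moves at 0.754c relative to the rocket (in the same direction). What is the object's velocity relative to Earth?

u = (u' + v)/(1 + u'v/c²)
Numerator: 0.754 + 0.687 = 1.441
Denominator: 1 + 0.517998 = 1.517998
u = 1.441/1.517998 = 0.9493c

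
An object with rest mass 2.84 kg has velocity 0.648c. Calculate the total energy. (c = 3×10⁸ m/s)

γ = 1/√(1 - 0.648²) = 1.313
mc² = 2.84 × (3×10⁸)² = 2.556×10¹⁷ J
E = γmc² = 1.313 × 2.556×10¹⁷ = 3.356×10¹⁷ J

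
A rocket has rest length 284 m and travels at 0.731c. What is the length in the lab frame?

Proper length L₀ = 284 m
γ = 1/√(1 - 0.731²) = 1.4655
L = L₀/γ = 284/1.4655 = 193.8 m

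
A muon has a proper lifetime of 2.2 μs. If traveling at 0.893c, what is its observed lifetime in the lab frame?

Proper lifetime τ₀ = 2.2 μs
γ = 1/√(1 - 0.893²) = 2.222
τ = γτ₀ = 2.222 × 2.2 μs = 4.888 μs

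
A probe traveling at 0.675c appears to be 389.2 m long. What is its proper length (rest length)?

Contracted length L = 389.2 m
γ = 1/√(1 - 0.675²) = 1.3553
L₀ = γL = 1.3553 × 389.2 = 527.5 m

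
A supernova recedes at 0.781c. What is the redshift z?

β = 0.781
(1+β)/(1-β) = 1.781/0.219 = 8.132
√(8.132) = 2.852
z = 2.852 - 1 = 1.852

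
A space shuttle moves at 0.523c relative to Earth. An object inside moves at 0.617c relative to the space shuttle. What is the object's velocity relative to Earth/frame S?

u = (u' + v)/(1 + u'v/c²)
Numerator: 0.617 + 0.523 = 1.14
Denominator: 1 + 0.322691 = 1.322691
u = 1.14/1.322691 = 0.8619c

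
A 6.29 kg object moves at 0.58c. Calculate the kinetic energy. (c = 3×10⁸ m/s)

γ = 1/√(1 - 0.58²) = 1.2276
γ - 1 = 0.2276
KE = (γ-1)mc² = 0.2276 × 6.29 × (3×10⁸)² = 1.288×10¹⁷ J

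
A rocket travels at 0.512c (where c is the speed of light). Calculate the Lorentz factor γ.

v/c = 0.512, so (v/c)² = 0.262144
1 - (v/c)² = 0.737856
γ = 1/√(0.737856) = 1.164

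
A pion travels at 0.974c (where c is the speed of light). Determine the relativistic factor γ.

v/c = 0.974, so (v/c)² = 0.948676
1 - (v/c)² = 0.051324
γ = 1/√(0.051324) = 4.414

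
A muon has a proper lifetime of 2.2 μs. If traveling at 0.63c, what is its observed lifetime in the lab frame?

Proper lifetime τ₀ = 2.2 μs
γ = 1/√(1 - 0.63²) = 1.2877
τ = γτ₀ = 1.2877 × 2.2 μs = 2.833 μs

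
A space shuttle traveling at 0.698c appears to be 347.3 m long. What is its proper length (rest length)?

Contracted length L = 347.3 m
γ = 1/√(1 - 0.698²) = 1.3965
L₀ = γL = 1.3965 × 347.3 = 485.0 m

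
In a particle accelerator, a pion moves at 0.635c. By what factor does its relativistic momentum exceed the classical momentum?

p_rel = γmv, p_class = mv
Ratio = γ = 1/√(1 - 0.635²)
= 1/√(0.596775) = 1.294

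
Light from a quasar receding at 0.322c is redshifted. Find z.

β = 0.322
(1+β)/(1-β) = 1.322/0.678 = 1.950
√(1.950) = 1.3964
z = 1.3964 - 1 = 0.3964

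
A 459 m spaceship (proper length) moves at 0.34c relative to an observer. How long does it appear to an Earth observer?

Proper length L₀ = 459 m
γ = 1/√(1 - 0.34²) = 1.0633
L = L₀/γ = 459/1.0633 = 431.7 m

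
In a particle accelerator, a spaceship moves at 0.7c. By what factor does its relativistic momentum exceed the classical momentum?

p_rel = γmv, p_class = mv
Ratio = γ = 1/√(1 - 0.7²)
= 1/√(0.51) = 1.400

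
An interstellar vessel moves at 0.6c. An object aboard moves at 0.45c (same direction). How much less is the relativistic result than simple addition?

Classical: u' + v = 0.45 + 0.6 = 1.05c
Relativistic: u = (0.45 + 0.6)/(1 + 0.27) = 1.05/1.27 = 0.8268c
Difference: 1.05 - 0.8268 = 0.2232c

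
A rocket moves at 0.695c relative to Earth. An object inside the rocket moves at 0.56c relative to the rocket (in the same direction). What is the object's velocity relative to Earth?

u = (u' + v)/(1 + u'v/c²)
Numerator: 0.56 + 0.695 = 1.255
Denominator: 1 + 0.3892 = 1.3892
u = 1.255/1.3892 = 0.9034c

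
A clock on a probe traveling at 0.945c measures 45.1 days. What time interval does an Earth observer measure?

Proper time Δt₀ = 45.1 days
γ = 1/√(1 - 0.945²) = 3.057
Δt = γΔt₀ = 3.057 × 45.1 = 137.9 days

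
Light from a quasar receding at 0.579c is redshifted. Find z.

β = 0.579
(1+β)/(1-β) = 1.579/0.421 = 3.7506
√(3.7506) = 1.9366
z = 1.9366 - 1 = 0.9366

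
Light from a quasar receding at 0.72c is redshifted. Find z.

β = 0.72
(1+β)/(1-β) = 1.72/0.28 = 6.1429
√(6.1429) = 2.478
z = 2.478 - 1 = 1.478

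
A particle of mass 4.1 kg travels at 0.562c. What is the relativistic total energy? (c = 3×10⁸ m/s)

γ = 1/√(1 - 0.562²) = 1.209
mc² = 4.1 × (3×10⁸)² = 3.690×10¹⁷ J
E = γmc² = 1.209 × 3.690×10¹⁷ = 4.461×10¹⁷ J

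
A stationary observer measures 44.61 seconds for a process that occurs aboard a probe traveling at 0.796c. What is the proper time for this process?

Dilated time Δt = 44.61 seconds
γ = 1/√(1 - 0.796²) = 1.652
Δt₀ = Δt/γ = 44.61/1.652 = 27.00 seconds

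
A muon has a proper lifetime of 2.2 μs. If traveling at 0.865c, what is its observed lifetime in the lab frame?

Proper lifetime τ₀ = 2.2 μs
γ = 1/√(1 - 0.865²) = 1.9929
τ = γτ₀ = 1.9929 × 2.2 μs = 4.384 μs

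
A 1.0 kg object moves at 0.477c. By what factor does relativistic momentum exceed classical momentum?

p_rel = γmv, p_class = mv
Ratio = γ = 1/√(1 - 0.477²) = 1.138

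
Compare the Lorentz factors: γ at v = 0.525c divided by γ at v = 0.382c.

γ₁ = 1/√(1 - 0.525²) = 1.175
γ₂ = 1/√(1 - 0.382²) = 1.082
γ₁/γ₂ = 1.175/1.082 = 1.086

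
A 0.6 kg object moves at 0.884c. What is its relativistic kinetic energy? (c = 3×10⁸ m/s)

γ = 1/√(1 - 0.884²) = 2.139
γ - 1 = 1.139
KE = (γ-1)mc² = 1.139 × 0.6 × (3×10⁸)² = 6.151×10¹⁶ J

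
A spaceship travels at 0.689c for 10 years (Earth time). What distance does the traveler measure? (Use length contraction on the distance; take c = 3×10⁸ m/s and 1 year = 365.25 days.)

Earth distance: d = v × t = 0.689c × 10 yr = 6.52296×10¹⁶ m
γ = 1.37976
d' = d/γ = 6.52296×10¹⁶/1.37976 = 4.728×10¹⁶ m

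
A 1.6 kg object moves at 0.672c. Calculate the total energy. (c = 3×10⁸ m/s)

γ = 1/√(1 - 0.672²) = 1.350
mc² = 1.6 × (3×10⁸)² = 1.440×10¹⁷ J
E = γmc² = 1.350 × 1.440×10¹⁷ = 1.944×10¹⁷ J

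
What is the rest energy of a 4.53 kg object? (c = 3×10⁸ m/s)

c² = (3×10⁸)² = 9.000×10¹⁶ m²/s²
E₀ = mc² = 4.53 × 9.000×10¹⁶ = 4.077×10¹⁷ J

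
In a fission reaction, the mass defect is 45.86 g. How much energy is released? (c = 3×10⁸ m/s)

Convert mass defect: Δm = 45.86 g = 0.04586 kg
E = Δm·c² = 0.04586 × (3×10⁸)²
= 0.04586 × 9×10¹⁶ = 4.127×10¹⁵ J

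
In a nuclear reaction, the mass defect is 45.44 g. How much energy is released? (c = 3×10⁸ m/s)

Convert mass defect: Δm = 45.44 g = 0.04544 kg
E = Δm·c² = 0.04544 × (3×10⁸)²
= 0.04544 × 9×10¹⁶ = 4.090×10¹⁵ J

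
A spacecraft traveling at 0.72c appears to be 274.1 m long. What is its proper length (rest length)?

Contracted length L = 274.1 m
γ = 1/√(1 - 0.72²) = 1.441
L₀ = γL = 1.441 × 274.1 = 395.0 m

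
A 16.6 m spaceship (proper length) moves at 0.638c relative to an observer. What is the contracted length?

Proper length L₀ = 16.6 m
γ = 1/√(1 - 0.638²) = 1.299
L = L₀/γ = 16.6/1.299 = 12.78 m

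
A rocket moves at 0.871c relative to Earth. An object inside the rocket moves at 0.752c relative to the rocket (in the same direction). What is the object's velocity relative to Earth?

u = (u' + v)/(1 + u'v/c²)
Numerator: 0.752 + 0.871 = 1.623
Denominator: 1 + 0.654992 = 1.654992
u = 1.623/1.654992 = 0.9807c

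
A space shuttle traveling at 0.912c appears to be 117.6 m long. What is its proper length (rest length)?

Contracted length L = 117.6 m
γ = 1/√(1 - 0.912²) = 2.438
L₀ = γL = 2.438 × 117.6 = 286.7 m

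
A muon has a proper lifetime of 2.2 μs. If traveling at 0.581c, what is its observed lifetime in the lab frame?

Proper lifetime τ₀ = 2.2 μs
γ = 1/√(1 - 0.581²) = 1.2286
τ = γτ₀ = 1.2286 × 2.2 μs = 2.703 μs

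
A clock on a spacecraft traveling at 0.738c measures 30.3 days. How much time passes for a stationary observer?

Proper time Δt₀ = 30.3 days
γ = 1/√(1 - 0.738²) = 1.482
Δt = γΔt₀ = 1.482 × 30.3 = 44.90 days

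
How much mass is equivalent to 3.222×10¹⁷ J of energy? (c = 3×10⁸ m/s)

From E = mc², we get m = E/c²
c² = (3×10⁸)² = 9×10¹⁶ m²/s²
m = 3.222×10¹⁷ / 9×10¹⁶ = 3.580 kg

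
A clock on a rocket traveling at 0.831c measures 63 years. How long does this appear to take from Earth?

Proper time Δt₀ = 63 years
γ = 1/√(1 - 0.831²) = 1.798
Δt = γΔt₀ = 1.798 × 63 = 113.3 years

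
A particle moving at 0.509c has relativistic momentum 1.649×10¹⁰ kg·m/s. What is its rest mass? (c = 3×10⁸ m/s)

γ = 1/√(1 - 0.509²) = 1.1618
v = 0.509 × 3×10⁸ = 1.527×10⁸ m/s
m = p/(γv) = 1.649×10¹⁰/(1.1618 × 1.527×10⁸) = 92.95 kg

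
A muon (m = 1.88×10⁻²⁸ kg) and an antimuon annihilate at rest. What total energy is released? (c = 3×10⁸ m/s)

Both particles have the same rest mass, so total mass = 2m
E = 2m·c² = 2 × 1.88×10⁻²⁸ × (3×10⁸)²
= 2 × 1.88×10⁻²⁸ × 9×10¹⁶
= 3.384×10⁻¹¹ J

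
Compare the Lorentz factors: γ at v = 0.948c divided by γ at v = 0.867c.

γ₁ = 1/√(1 - 0.948²) = 3.142
γ₂ = 1/√(1 - 0.867²) = 2.007
γ₁/γ₂ = 3.142/2.007 = 1.566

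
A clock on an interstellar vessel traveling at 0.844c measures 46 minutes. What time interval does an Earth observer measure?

Proper time Δt₀ = 46 minutes
γ = 1/√(1 - 0.844²) = 1.8645
Δt = γΔt₀ = 1.8645 × 46 = 85.77 minutes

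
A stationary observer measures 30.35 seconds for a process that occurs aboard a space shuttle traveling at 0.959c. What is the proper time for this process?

Dilated time Δt = 30.35 seconds
γ = 1/√(1 - 0.959²) = 3.5285
Δt₀ = Δt/γ = 30.35/3.5285 = 8.601 seconds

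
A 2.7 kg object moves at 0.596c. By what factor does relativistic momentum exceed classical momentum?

p_rel = γmv, p_class = mv
Ratio = γ = 1/√(1 - 0.596²) = 1.245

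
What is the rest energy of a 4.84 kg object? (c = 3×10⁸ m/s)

c² = (3×10⁸)² = 9.000×10¹⁶ m²/s²
E₀ = mc² = 4.84 × 9.000×10¹⁶ = 4.356×10¹⁷ J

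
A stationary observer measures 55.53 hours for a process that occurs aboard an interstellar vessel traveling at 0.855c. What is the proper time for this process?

Dilated time Δt = 55.53 hours
γ = 1/√(1 - 0.855²) = 1.928
Δt₀ = Δt/γ = 55.53/1.928 = 28.80 hours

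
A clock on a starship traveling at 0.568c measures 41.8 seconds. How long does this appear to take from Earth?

Proper time Δt₀ = 41.8 seconds
γ = 1/√(1 - 0.568²) = 1.215
Δt = γΔt₀ = 1.215 × 41.8 = 50.79 seconds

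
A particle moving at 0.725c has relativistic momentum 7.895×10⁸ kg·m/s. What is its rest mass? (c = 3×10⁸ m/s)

γ = 1/√(1 - 0.725²) = 1.452
v = 0.725 × 3×10⁸ = 2.175×10⁸ m/s
m = p/(γv) = 7.895×10⁸/(1.452 × 2.175×10⁸) = 2.500 kg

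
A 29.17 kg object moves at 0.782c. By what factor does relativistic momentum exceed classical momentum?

p_rel = γmv, p_class = mv
Ratio = γ = 1/√(1 - 0.782²) = 1.604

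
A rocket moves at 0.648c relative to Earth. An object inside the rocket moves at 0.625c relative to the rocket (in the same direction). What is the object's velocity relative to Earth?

u = (u' + v)/(1 + u'v/c²)
Numerator: 0.625 + 0.648 = 1.273
Denominator: 1 + 0.405 = 1.405
u = 1.273/1.405 = 0.9060c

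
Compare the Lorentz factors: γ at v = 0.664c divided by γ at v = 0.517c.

γ₁ = 1/√(1 - 0.664²) = 1.337
γ₂ = 1/√(1 - 0.517²) = 1.168
γ₁/γ₂ = 1.337/1.168 = 1.145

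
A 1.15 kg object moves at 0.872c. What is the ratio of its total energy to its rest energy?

E = γmc², E₀ = mc²
E/E₀ = γ = 1/√(1 - 0.872²) = 2.043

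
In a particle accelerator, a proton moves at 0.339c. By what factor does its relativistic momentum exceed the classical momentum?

p_rel = γmv, p_class = mv
Ratio = γ = 1/√(1 - 0.339²)
= 1/√(0.885079) = 1.063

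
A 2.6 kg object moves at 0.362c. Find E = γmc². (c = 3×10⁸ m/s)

γ = 1/√(1 - 0.362²) = 1.0728
mc² = 2.6 × (3×10⁸)² = 2.340×10¹⁷ J
E = γmc² = 1.0728 × 2.340×10¹⁷ = 2.510×10¹⁷ J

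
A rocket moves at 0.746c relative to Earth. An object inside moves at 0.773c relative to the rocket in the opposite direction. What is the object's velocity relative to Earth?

Object's velocity in rocket frame is u' = -0.773c
u = (u' + v)/(1 + u'v/c²) = (v - 0.773)/(1 - 0.773·v/c²)
Numerator: 0.746 - 0.773 = -0.027
Denominator: 1 - 0.576658 = 0.423342
u = -0.027/0.423342 = -0.06378c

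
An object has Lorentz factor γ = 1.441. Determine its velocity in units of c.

From γ = 1/√(1 - v²/c²):
1/γ² = 1/1.441² = 0.4816
v²/c² = 1 - 0.4816 = 0.5184
v/c = √(0.5184) = 0.7200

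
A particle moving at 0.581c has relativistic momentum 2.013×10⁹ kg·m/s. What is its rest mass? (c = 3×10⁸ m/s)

γ = 1/√(1 - 0.581²) = 1.2286
v = 0.581 × 3×10⁸ = 1.743×10⁸ m/s
m = p/(γv) = 2.013×10⁹/(1.2286 × 1.743×10⁸) = 9.400 kg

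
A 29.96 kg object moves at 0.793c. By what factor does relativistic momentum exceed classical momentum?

p_rel = γmv, p_class = mv
Ratio = γ = 1/√(1 - 0.793²) = 1.641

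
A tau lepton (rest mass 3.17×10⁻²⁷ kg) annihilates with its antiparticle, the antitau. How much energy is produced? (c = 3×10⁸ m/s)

Both particles have the same rest mass, so total mass = 2m
E = 2m·c² = 2 × 3.17×10⁻²⁷ × (3×10⁸)²
= 2 × 3.17×10⁻²⁷ × 9×10¹⁶
= 5.706×10⁻¹⁰ J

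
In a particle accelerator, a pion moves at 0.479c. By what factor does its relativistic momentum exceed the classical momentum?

p_rel = γmv, p_class = mv
Ratio = γ = 1/√(1 - 0.479²)
= 1/√(0.770559) = 1.139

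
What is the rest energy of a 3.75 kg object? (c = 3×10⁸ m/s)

c² = (3×10⁸)² = 9.000×10¹⁶ m²/s²
E₀ = mc² = 3.75 × 9.000×10¹⁶ = 3.375×10¹⁷ J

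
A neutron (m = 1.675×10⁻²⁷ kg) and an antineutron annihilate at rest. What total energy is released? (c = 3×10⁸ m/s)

Both particles have the same rest mass, so total mass = 2m
E = 2m·c² = 2 × 1.675×10⁻²⁷ × (3×10⁸)²
= 2 × 1.675×10⁻²⁷ × 9×10¹⁶
= 3.015×10⁻¹⁰ J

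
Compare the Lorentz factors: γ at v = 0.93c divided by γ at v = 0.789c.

γ₁ = 1/√(1 - 0.93²) = 2.7206
γ₂ = 1/√(1 - 0.789²) = 1.6276
γ₁/γ₂ = 2.7206/1.6276 = 1.672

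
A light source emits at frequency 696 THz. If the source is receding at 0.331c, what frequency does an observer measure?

β = v/c = 0.331
(1-β)/(1+β) = 0.669/1.331 = 0.50263
Doppler factor = √(0.50263) = 0.70896
f_obs = 696 × 0.70896 = 493.4 THz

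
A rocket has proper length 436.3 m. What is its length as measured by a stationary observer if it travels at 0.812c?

Proper length L₀ = 436.3 m
γ = 1/√(1 - 0.812²) = 1.713334
L = L₀/γ = 436.3/1.713334 = 254.6 m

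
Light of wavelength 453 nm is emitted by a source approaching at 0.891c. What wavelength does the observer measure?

β = 0.891
Wavelength Doppler factor = √(0.109/1.891) = √(0.05764) = 0.2401
λ_obs = 453 × 0.2401 = 108.8 nm (blueshift)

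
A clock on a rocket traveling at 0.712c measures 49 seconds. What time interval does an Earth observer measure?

Proper time Δt₀ = 49 seconds
γ = 1/√(1 - 0.712²) = 1.424
Δt = γΔt₀ = 1.424 × 49 = 69.78 seconds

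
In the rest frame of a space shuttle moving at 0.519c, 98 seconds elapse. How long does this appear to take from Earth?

Proper time Δt₀ = 98 seconds
γ = 1/√(1 - 0.519²) = 1.170
Δt = γΔt₀ = 1.170 × 98 = 114.7 seconds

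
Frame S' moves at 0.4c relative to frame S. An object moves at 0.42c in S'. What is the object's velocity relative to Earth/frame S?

u = (u' + v)/(1 + u'v/c²)
Numerator: 0.42 + 0.4 = 0.82
Denominator: 1 + 0.168 = 1.168
u = 0.82/1.168 = 0.7021c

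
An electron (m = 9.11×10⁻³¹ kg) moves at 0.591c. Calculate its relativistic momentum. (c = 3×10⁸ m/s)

γ = 1/√(1 - 0.591²) = 1.2397
v = 0.591 × 3×10⁸ = 1.773×10⁸ m/s
p = γmv = 1.2397 × 9.11×10⁻³¹ × 1.773×10⁸ = 2.002×10⁻²² kg·m/s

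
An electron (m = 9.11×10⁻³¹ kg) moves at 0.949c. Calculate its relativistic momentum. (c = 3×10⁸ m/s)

γ = 1/√(1 - 0.949²) = 3.1718
v = 0.949 × 3×10⁸ = 2.847×10⁸ m/s
p = γmv = 3.1718 × 9.11×10⁻³¹ × 2.847×10⁸ = 8.226×10⁻²² kg·m/s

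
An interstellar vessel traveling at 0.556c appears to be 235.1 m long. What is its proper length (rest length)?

Contracted length L = 235.1 m
γ = 1/√(1 - 0.556²) = 1.20311
L₀ = γL = 1.20311 × 235.1 = 282.9 m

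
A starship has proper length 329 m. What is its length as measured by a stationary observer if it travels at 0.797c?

Proper length L₀ = 329 m
γ = 1/√(1 - 0.797²) = 1.656
L = L₀/γ = 329/1.656 = 198.7 m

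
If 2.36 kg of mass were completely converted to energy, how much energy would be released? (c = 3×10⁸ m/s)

Using E = mc²:
c² = (3×10⁸)² = 9×10¹⁶ m²/s²
E = 2.36 × 9×10¹⁶ = 2.124×10¹⁷ J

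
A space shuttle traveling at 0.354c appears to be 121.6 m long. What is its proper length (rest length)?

Contracted length L = 121.6 m
γ = 1/√(1 - 0.354²) = 1.069
L₀ = γL = 1.069 × 121.6 = 130.0 m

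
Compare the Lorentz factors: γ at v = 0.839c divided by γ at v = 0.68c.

γ₁ = 1/√(1 - 0.839²) = 1.8378
γ₂ = 1/√(1 - 0.68²) = 1.3639
γ₁/γ₂ = 1.8378/1.3639 = 1.347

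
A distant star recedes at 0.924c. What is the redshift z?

β = 0.924
(1+β)/(1-β) = 1.924/0.076 = 25.3158
√(25.3158) = 5.031
z = 5.031 - 1 = 4.031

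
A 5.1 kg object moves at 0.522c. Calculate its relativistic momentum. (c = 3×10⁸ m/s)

γ = 1/√(1 - 0.522²) = 1.17241
v = 0.522 × 3×10⁸ = 1.566×10⁸ m/s
p = γmv = 1.17241 × 5.1 × 1.566×10⁸ = 9.364×10⁸ kg·m/s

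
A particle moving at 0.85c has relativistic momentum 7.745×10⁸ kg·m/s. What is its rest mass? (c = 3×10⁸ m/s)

γ = 1/√(1 - 0.85²) = 1.898
v = 0.85 × 3×10⁸ = 2.550×10⁸ m/s
m = p/(γv) = 7.745×10⁸/(1.898 × 2.550×10⁸) = 1.600 kg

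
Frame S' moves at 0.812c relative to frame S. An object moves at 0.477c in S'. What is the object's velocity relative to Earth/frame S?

u = (u' + v)/(1 + u'v/c²)
Numerator: 0.477 + 0.812 = 1.289
Denominator: 1 + 0.387324 = 1.387324
u = 1.289/1.387324 = 0.9291c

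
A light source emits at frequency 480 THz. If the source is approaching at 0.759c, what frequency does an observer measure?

β = v/c = 0.759
(1+β)/(1-β) = 1.759/0.241 = 7.299
Doppler factor = √(7.299) = 2.702
f_obs = 480 × 2.702 = 1297 THz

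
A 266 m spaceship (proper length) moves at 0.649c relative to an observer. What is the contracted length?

Proper length L₀ = 266 m
γ = 1/√(1 - 0.649²) = 1.314
L = L₀/γ = 266/1.314 = 202.4 m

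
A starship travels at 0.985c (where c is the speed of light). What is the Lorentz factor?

v/c = 0.985, so (v/c)² = 0.970225
1 - (v/c)² = 0.029775
γ = 1/√(0.029775) = 5.795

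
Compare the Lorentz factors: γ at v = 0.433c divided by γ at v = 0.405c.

γ₁ = 1/√(1 - 0.433²) = 1.109
γ₂ = 1/√(1 - 0.405²) = 1.094
γ₁/γ₂ = 1.109/1.094 = 1.014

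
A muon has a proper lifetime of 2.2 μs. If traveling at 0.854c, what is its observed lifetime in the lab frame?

Proper lifetime τ₀ = 2.2 μs
γ = 1/√(1 - 0.854²) = 1.9221
τ = γτ₀ = 1.9221 × 2.2 μs = 4.229 μs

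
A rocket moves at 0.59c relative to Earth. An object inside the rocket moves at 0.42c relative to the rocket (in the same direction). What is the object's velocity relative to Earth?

u = (u' + v)/(1 + u'v/c²)
Numerator: 0.42 + 0.59 = 1.01
Denominator: 1 + 0.2478 = 1.2478
u = 1.01/1.2478 = 0.8094c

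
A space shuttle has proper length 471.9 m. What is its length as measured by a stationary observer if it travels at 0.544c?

Proper length L₀ = 471.9 m
γ = 1/√(1 - 0.544²) = 1.1918
L = L₀/γ = 471.9/1.1918 = 396.0 m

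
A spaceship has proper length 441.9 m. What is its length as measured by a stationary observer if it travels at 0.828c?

Proper length L₀ = 441.9 m
γ = 1/√(1 - 0.828²) = 1.783
L = L₀/γ = 441.9/1.783 = 247.8 m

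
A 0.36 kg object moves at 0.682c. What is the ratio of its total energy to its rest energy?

E = γmc², E₀ = mc²
E/E₀ = γ = 1/√(1 - 0.682²) = 1.367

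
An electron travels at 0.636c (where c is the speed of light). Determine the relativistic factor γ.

v/c = 0.636, so (v/c)² = 0.404496
1 - (v/c)² = 0.595504
γ = 1/√(0.595504) = 1.296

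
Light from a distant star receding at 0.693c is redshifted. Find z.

β = 0.693
(1+β)/(1-β) = 1.693/0.307 = 5.515
√(5.515) = 2.348
z = 2.348 - 1 = 1.348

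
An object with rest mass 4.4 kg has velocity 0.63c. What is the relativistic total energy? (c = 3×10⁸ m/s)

γ = 1/√(1 - 0.63²) = 1.2877
mc² = 4.4 × (3×10⁸)² = 3.960×10¹⁷ J
E = γmc² = 1.2877 × 3.960×10¹⁷ = 5.099×10¹⁷ J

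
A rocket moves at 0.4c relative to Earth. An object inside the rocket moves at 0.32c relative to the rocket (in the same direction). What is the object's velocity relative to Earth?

u = (u' + v)/(1 + u'v/c²)
Numerator: 0.32 + 0.4 = 0.72
Denominator: 1 + 0.128 = 1.128
u = 0.72/1.128 = 0.6383c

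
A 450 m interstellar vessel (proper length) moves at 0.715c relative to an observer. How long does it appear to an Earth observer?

Proper length L₀ = 450 m
γ = 1/√(1 - 0.715²) = 1.4304
L = L₀/γ = 450/1.4304 = 314.6 m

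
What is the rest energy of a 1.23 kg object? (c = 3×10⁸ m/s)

c² = (3×10⁸)² = 9.000×10¹⁶ m²/s²
E₀ = mc² = 1.23 × 9.000×10¹⁶ = 1.107×10¹⁷ J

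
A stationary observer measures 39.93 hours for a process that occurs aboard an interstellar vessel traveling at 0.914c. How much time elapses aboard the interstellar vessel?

Dilated time Δt = 39.93 hours
γ = 1/√(1 - 0.914²) = 2.465
Δt₀ = Δt/γ = 39.93/2.465 = 16.20 hours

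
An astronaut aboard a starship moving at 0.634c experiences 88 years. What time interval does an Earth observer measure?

Proper time Δt₀ = 88 years
γ = 1/√(1 - 0.634²) = 1.293
Δt = γΔt₀ = 1.293 × 88 = 113.8 years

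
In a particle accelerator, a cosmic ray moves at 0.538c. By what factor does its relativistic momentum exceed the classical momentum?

p_rel = γmv, p_class = mv
Ratio = γ = 1/√(1 - 0.538²)
= 1/√(0.710556) = 1.186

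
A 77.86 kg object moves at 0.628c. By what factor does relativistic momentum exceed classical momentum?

p_rel = γmv, p_class = mv
Ratio = γ = 1/√(1 - 0.628²) = 1.285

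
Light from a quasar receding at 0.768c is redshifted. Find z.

β = 0.768
(1+β)/(1-β) = 1.768/0.232 = 7.621
√(7.621) = 2.761
z = 2.761 - 1 = 1.761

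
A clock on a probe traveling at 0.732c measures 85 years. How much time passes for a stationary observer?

Proper time Δt₀ = 85 years
γ = 1/√(1 - 0.732²) = 1.468
Δt = γΔt₀ = 1.468 × 85 = 124.8 years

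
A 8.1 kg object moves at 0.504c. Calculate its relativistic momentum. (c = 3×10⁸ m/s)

γ = 1/√(1 - 0.504²) = 1.158
v = 0.504 × 3×10⁸ = 1.512×10⁸ m/s
p = γmv = 1.158 × 8.1 × 1.512×10⁸ = 1.418×10⁹ kg·m/s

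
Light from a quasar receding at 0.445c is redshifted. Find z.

β = 0.445
(1+β)/(1-β) = 1.445/0.555 = 2.6036
√(2.6036) = 1.6136
z = 1.6136 - 1 = 0.6136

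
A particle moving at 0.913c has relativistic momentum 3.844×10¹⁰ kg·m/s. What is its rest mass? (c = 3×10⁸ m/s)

γ = 1/√(1 - 0.913²) = 2.4512
v = 0.913 × 3×10⁸ = 2.739×10⁸ m/s
m = p/(γv) = 3.844×10¹⁰/(2.4512 × 2.739×10⁸) = 57.25 kg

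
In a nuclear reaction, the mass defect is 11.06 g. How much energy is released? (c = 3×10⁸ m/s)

Convert mass defect: Δm = 11.06 g = 0.01106 kg
E = Δm·c² = 0.01106 × (3×10⁸)²
= 0.01106 × 9×10¹⁶ = 9.954×10¹⁴ J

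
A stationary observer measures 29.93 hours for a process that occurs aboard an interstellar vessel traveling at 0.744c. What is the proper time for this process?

Dilated time Δt = 29.93 hours
γ = 1/√(1 - 0.744²) = 1.4966
Δt₀ = Δt/γ = 29.93/1.4966 = 20.00 hours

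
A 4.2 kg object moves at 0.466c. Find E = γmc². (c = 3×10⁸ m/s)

γ = 1/√(1 - 0.466²) = 1.1302
mc² = 4.2 × (3×10⁸)² = 3.780×10¹⁷ J
E = γmc² = 1.1302 × 3.780×10¹⁷ = 4.272×10¹⁷ J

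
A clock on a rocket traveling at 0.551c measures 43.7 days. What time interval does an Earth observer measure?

Proper time Δt₀ = 43.7 days
γ = 1/√(1 - 0.551²) = 1.1983
Δt = γΔt₀ = 1.1983 × 43.7 = 52.37 days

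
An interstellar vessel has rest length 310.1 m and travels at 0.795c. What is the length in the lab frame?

Proper length L₀ = 310.1 m
γ = 1/√(1 - 0.795²) = 1.649
L = L₀/γ = 310.1/1.649 = 188.1 m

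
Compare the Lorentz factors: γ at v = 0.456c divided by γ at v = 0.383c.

γ₁ = 1/√(1 - 0.456²) = 1.124
γ₂ = 1/√(1 - 0.383²) = 1.083
γ₁/γ₂ = 1.124/1.083 = 1.038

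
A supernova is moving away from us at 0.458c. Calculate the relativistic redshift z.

β = 0.458
(1+β)/(1-β) = 1.458/0.542 = 2.690
√(2.690) = 1.6401
z = 1.6401 - 1 = 0.6401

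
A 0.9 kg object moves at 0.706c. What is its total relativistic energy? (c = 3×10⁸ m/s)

γ = 1/√(1 - 0.706²) = 1.412
mc² = 0.9 × (3×10⁸)² = 8.100×10¹⁶ J
E = γmc² = 1.412 × 8.100×10¹⁶ = 1.144×10¹⁷ J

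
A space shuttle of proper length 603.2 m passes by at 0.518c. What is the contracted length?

Proper length L₀ = 603.2 m
γ = 1/√(1 - 0.518²) = 1.169
L = L₀/γ = 603.2/1.169 = 516.0 m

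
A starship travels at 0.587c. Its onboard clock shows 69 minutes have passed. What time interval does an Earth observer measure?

Proper time Δt₀ = 69 minutes
γ = 1/√(1 - 0.587²) = 1.2352
Δt = γΔt₀ = 1.2352 × 69 = 85.23 minutes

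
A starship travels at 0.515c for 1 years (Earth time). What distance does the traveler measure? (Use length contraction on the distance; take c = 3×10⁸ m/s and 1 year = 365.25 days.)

Earth distance: d = v × t = 0.515c × 1 yr = 4.8756×10¹⁵ m
γ = 1.1666
d' = d/γ = 4.8756×10¹⁵/1.1666 = 4.179×10¹⁵ m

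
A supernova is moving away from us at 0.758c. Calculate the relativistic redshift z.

β = 0.758
(1+β)/(1-β) = 1.758/0.242 = 7.264
√(7.264) = 2.695
z = 2.695 - 1 = 1.695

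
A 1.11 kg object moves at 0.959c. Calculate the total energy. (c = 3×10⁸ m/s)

γ = 1/√(1 - 0.959²) = 3.529
mc² = 1.11 × (3×10⁸)² = 9.990×10¹⁶ J
E = γmc² = 3.529 × 9.990×10¹⁶ = 3.525×10¹⁷ J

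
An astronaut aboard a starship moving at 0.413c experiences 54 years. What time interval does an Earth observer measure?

Proper time Δt₀ = 54 years
γ = 1/√(1 - 0.413²) = 1.098
Δt = γΔt₀ = 1.098 × 54 = 59.29 years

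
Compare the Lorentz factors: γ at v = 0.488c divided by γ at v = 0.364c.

γ₁ = 1/√(1 - 0.488²) = 1.146
γ₂ = 1/√(1 - 0.364²) = 1.074
γ₁/γ₂ = 1.146/1.074 = 1.067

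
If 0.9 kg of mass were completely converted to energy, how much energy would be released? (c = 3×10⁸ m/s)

Using E = mc²:
c² = (3×10⁸)² = 9×10¹⁶ m²/s²
E = 0.9 × 9×10¹⁶ = 8.100×10¹⁶ J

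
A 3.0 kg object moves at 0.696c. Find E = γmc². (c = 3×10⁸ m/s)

γ = 1/√(1 - 0.696²) = 1.3927
mc² = 3.0 × (3×10⁸)² = 2.700×10¹⁷ J
E = γmc² = 1.3927 × 2.700×10¹⁷ = 3.760×10¹⁷ J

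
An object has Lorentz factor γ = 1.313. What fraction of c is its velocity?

From γ = 1/√(1 - v²/c²):
1/γ² = 1/1.313² = 0.5801
v²/c² = 1 - 0.5801 = 0.4199
v/c = √(0.4199) = 0.6480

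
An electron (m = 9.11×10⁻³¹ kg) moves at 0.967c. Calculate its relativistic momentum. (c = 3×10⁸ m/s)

γ = 1/√(1 - 0.967²) = 3.925
v = 0.967 × 3×10⁸ = 2.901×10⁸ m/s
p = γmv = 3.925 × 9.11×10⁻³¹ × 2.901×10⁸ = 1.037×10⁻²¹ kg·m/s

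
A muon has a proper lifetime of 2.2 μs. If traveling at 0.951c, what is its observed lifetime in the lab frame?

Proper lifetime τ₀ = 2.2 μs
γ = 1/√(1 - 0.951²) = 3.234
τ = γτ₀ = 3.234 × 2.2 μs = 7.115 μs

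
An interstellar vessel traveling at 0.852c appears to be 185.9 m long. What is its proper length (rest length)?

Contracted length L = 185.9 m
γ = 1/√(1 - 0.852²) = 1.910
L₀ = γL = 1.910 × 185.9 = 355.1 m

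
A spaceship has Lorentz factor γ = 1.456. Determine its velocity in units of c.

From γ = 1/√(1 - v²/c²):
1/γ² = 1/1.456² = 0.4717
v²/c² = 1 - 0.4717 = 0.5283
v/c = √(0.5283) = 0.7268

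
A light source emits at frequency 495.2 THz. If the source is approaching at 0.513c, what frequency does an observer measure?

β = v/c = 0.513
(1+β)/(1-β) = 1.513/0.487 = 3.1068
Doppler factor = √(3.1068) = 1.7626
f_obs = 495.2 × 1.7626 = 872.8 THz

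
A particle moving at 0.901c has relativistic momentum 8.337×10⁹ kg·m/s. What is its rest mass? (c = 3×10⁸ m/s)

γ = 1/√(1 - 0.901²) = 2.305
v = 0.901 × 3×10⁸ = 2.703×10⁸ m/s
m = p/(γv) = 8.337×10⁹/(2.305 × 2.703×10⁸) = 13.38 kg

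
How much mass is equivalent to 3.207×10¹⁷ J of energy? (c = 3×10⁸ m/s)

From E = mc², we get m = E/c²
c² = (3×10⁸)² = 9×10¹⁶ m²/s²
m = 3.207×10¹⁷ / 9×10¹⁶ = 3.563 kg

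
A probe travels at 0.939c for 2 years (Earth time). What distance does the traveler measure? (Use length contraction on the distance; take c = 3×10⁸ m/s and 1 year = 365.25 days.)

Earth distance: d = v × t = 0.939c × 2 yr = 1.7780×10¹⁶ m
γ = 2.9077
d' = d/γ = 1.7780×10¹⁶/2.9077 = 6.115×10¹⁵ m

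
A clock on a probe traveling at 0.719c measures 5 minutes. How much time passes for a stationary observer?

Proper time Δt₀ = 5 minutes
γ = 1/√(1 - 0.719²) = 1.4388
Δt = γΔt₀ = 1.4388 × 5 = 7.194 minutes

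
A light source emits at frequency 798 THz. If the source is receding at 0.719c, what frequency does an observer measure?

β = v/c = 0.719
(1-β)/(1+β) = 0.281/1.719 = 0.16347
Doppler factor = √(0.16347) = 0.4043
f_obs = 798 × 0.4043 = 322.6 THz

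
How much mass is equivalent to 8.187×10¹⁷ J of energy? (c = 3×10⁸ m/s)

From E = mc², we get m = E/c²
c² = (3×10⁸)² = 9×10¹⁶ m²/s²
m = 8.187×10¹⁷ / 9×10¹⁶ = 9.097 kg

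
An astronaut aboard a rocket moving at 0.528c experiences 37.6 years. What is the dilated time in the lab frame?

Proper time Δt₀ = 37.6 years
γ = 1/√(1 - 0.528²) = 1.1775
Δt = γΔt₀ = 1.1775 × 37.6 = 44.27 years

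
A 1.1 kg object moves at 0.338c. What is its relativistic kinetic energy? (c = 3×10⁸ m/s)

γ = 1/√(1 - 0.338²) = 1.062534
γ - 1 = 0.062534
KE = (γ-1)mc² = 0.062534 × 1.1 × (3×10⁸)² = 6.191×10¹⁵ J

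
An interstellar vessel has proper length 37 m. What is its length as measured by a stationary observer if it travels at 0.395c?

Proper length L₀ = 37 m
γ = 1/√(1 - 0.395²) = 1.0885
L = L₀/γ = 37/1.0885 = 33.99 m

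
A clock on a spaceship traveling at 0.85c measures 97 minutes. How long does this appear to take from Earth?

Proper time Δt₀ = 97 minutes
γ = 1/√(1 - 0.85²) = 1.898
Δt = γΔt₀ = 1.898 × 97 = 184.1 minutes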